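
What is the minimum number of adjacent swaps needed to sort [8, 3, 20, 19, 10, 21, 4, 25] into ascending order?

The minimum number of adjacent swaps to sort an array equals its inversion count, since every such swap removes exactly one inversion.
Count inversions — for each element, later elements that are smaller:
8: 3, 4 → 2
3: none → 0
20: 19, 10, 4 → 3
19: 10, 4 → 2
10: 4 → 1
21: 4 → 1
4: none → 0
25: none → 0
Total inversions: 2 + 0 + 3 + 2 + 1 + 1 + 0 + 0 = 9

There are 9 swaps.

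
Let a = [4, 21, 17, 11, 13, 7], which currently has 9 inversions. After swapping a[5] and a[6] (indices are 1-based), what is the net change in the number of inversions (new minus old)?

Positions 5 and 6 hold 13 and 7; after swapping, the array is [4, 21, 17, 11, 7, 13].
Element-by-element contributions:
4 → none → 0
21 → 17, 11, 7, 13 → 4
17 → 11, 7, 13 → 3
11 → 7 → 1
7 → none → 0
13 → none → 0
Sum: 0 + 4 + 3 + 1 + 0 + 0 = 8
Change: 8 − 9 = -1

-1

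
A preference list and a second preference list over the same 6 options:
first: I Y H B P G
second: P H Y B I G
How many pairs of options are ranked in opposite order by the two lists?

Assign each item its position (1..6) in the first ordering, then rewrite the second ordering as that position sequence:
positions: I→1, Y→2, H→3, B→4, P→5, G→6
second ordering as positions: [5, 3, 2, 4, 1, 6]
Discordant pairs = inversions in this position sequence.
5: 3, 2, 4, 1 → 4
3: 2, 1 → 2
2: 1 → 1
4: 1 → 1
1: 0
6: 0
Total: 4 + 2 + 1 + 1 + 0 + 0 = 8

Pairs: 8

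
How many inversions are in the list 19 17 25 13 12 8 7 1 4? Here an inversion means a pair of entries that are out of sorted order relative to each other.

For each element, count later entries that are smaller:
19: 7
17: 6
25: 6
13: 5
12: 4
8: 3
7: 2
1: 0
4: 0
Sum: 7 + 6 + 6 + 5 + 4 + 3 + 2 + 0 + 0 = 33

Inversions: 33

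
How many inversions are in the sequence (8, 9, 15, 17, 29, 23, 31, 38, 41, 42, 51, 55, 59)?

1 inversion

Sweep left to right; for each value list the smaller values that follow it:
8: 0
9: 0
15: 0
17: 0
29: 1
23: 0
31: 0
38: 0
41: 0
42: 0
51: 0
55: 0
59: 0
Sum: 0 + 0 + 0 + 0 + 1 + 0 + 0 + 0 + 0 + 0 + 0 + 0 + 0 = 1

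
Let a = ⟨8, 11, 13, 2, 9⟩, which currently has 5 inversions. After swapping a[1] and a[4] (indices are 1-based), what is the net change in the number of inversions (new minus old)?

-1

Positions 1 and 4 hold 8 and 2; after swapping, the array is [2, 11, 13, 8, 9].
Element-by-element contributions:
2 → none → 0
11 → 8, 9 → 2
13 → 8, 9 → 2
8 → none → 0
9 → none → 0
Sum: 0 + 2 + 2 + 0 + 0 = 4
Change: 4 − 5 = -1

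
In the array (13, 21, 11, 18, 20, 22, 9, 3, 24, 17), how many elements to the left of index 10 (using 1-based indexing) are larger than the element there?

The element at index 10 is 17.
Elements before it: 13, 21, 11, 18, 20, 22, 9, 3, 24
Those larger than 17: 21, 18, 20, 22, 24

5 such elements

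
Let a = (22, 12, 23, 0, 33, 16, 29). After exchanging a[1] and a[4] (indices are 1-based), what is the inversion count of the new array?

5

Positions 1 and 4 hold 22 and 0; after swapping, the array is [0, 12, 23, 22, 33, 16, 29].
For each element, count later entries that are smaller:
0: 0
12: 0
23: 2
22: 1
33: 2
16: 0
29: 0
Sum: 0 + 0 + 2 + 1 + 2 + 0 + 0 = 5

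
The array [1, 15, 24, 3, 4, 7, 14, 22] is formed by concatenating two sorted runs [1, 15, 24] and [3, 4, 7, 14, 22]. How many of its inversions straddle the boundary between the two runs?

9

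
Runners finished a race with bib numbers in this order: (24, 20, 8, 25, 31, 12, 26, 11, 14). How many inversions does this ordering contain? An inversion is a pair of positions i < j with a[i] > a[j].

Sweep left to right; for each value list the smaller values that follow it:
24 → 20, 8, 12, 11, 14 → 5
20 → 8, 12, 11, 14 → 4
8 → none → 0
25 → 12, 11, 14 → 3
31 → 12, 26, 11, 14 → 4
12 → 11 → 1
26 → 11, 14 → 2
11 → none → 0
14 → none → 0
Sum: 5 + 4 + 0 + 3 + 4 + 1 + 2 + 0 + 0 = 19

19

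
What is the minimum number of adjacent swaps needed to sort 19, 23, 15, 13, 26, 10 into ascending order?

Minimum adjacent swaps = number of inversions (each swap of adjacent out-of-order elements removes one inversion and no swap can remove more).
Count inversions — for each element, later elements that are smaller:
19: 15, 13, 10 → 3
23: 15, 13, 10 → 3
15: 13, 10 → 2
13: 10 → 1
26: 10 → 1
10: none → 0
Total inversions: 3 + 3 + 2 + 1 + 1 + 0 = 10

10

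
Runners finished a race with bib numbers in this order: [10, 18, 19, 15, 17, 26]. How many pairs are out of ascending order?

Inversion pairs (indices are 1-based):
(2,4): 18 > 15
(2,5): 18 > 17
(3,4): 19 > 15
(3,5): 19 > 17
That's 4 pairs.

4 inversions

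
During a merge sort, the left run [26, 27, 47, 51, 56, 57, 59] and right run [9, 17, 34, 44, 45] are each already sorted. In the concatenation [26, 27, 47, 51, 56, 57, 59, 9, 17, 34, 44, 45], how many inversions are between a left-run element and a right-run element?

29

Count, for every r in R, how many entries of L exceed r:
r = 9: 26, 27, 47, 51, 56, 57, 59 → 7
r = 17: 26, 27, 47, 51, 56, 57, 59 → 7
r = 34: 47, 51, 56, 57, 59 → 5
r = 44: 47, 51, 56, 57, 59 → 5
r = 45: 47, 51, 56, 57, 59 → 5
Cross-inversions: 7 + 7 + 5 + 5 + 5 = 29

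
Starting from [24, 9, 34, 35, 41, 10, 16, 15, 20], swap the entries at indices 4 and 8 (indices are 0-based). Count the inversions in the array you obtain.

Positions 4 and 8 hold 41 and 20; after swapping, the array is [24, 9, 34, 35, 20, 10, 16, 15, 41].
Element-by-element contributions:
24 → 9, 20, 10, 16, 15 → 5
9 → none → 0
34 → 20, 10, 16, 15 → 4
35 → 20, 10, 16, 15 → 4
20 → 10, 16, 15 → 3
10 → none → 0
16 → 15 → 1
15 → none → 0
41 → none → 0
Sum: 5 + 0 + 4 + 4 + 3 + 0 + 1 + 0 + 0 = 17

17 inversions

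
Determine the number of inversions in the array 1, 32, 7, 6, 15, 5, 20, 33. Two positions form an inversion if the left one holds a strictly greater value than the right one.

9 inversions

Count, for each position, how many later elements it exceeds:
1: 0
32: 5
7: 2
6: 1
15: 1
5: 0
20: 0
33: 0
Sum: 0 + 5 + 2 + 1 + 1 + 0 + 0 + 0 = 9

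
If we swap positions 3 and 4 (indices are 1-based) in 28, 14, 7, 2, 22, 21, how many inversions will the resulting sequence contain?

Positions 3 and 4 hold 7 and 2; after swapping, the array is [28, 14, 2, 7, 22, 21].
For each element, count later entries that are smaller:
28 → 14, 2, 7, 22, 21 → 5
14 → 2, 7 → 2
2 → none → 0
7 → none → 0
22 → 21 → 1
21 → none → 0
Sum: 5 + 2 + 0 + 0 + 1 + 0 = 8

There are 8 inversions.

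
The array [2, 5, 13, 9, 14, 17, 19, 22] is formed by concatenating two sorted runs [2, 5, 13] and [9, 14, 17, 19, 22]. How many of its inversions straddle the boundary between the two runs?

Count, for every r in R, how many entries of L exceed r:
r = 9: 13 → 1
r = 14: none → 0
r = 17: none → 0
r = 19: none → 0
r = 22: none → 0
Cross-inversions: 1 + 0 + 0 + 0 + 0 = 1

1 cross-inversion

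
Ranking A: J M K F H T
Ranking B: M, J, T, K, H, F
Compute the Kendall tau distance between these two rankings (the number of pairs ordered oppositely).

5 discordant pairs

Assign each item its position (1..6) in the first ordering, then rewrite the second ordering as that position sequence:
positions: J→1, M→2, K→3, F→4, H→5, T→6
second ordering as positions: [2, 1, 6, 3, 5, 4]
Discordant pairs = inversions in this position sequence.
2: 1 → 1
1: 0
6: 3, 5, 4 → 3
3: 0
5: 4 → 1
4: 0
Total: 1 + 0 + 3 + 0 + 1 + 0 = 5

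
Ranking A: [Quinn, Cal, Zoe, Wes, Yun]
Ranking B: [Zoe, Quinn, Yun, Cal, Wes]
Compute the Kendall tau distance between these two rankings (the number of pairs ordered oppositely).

4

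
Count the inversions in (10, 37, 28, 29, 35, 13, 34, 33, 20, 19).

Out-of-order pairs: 25

Sweep left to right; for each value list the smaller values that follow it:
10: 0
37: 8
28: 3
29: 3
35: 5
13: 0
34: 3
33: 2
20: 1
19: 0
Sum: 0 + 8 + 3 + 3 + 5 + 0 + 3 + 2 + 1 + 0 = 25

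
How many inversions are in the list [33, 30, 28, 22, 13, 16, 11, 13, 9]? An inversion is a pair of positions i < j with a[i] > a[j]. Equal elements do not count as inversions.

There are 33 inversions.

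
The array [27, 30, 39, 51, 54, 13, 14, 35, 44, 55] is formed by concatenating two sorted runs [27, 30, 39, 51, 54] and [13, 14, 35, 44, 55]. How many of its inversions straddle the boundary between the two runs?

15

Take each right-half value and tally the left-half values above it:
r = 13: 27, 30, 39, 51, 54 → 5
r = 14: 27, 30, 39, 51, 54 → 5
r = 35: 39, 51, 54 → 3
r = 44: 51, 54 → 2
r = 55: none → 0
Cross-inversions: 5 + 5 + 3 + 2 + 0 = 15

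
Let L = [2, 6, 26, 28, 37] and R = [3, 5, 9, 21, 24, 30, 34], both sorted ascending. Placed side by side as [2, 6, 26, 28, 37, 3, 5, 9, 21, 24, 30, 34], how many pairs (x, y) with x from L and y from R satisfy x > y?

Count, for every r in R, how many entries of L exceed r:
r = 3: 6, 26, 28, 37 → 4
r = 5: 6, 26, 28, 37 → 4
r = 9: 26, 28, 37 → 3
r = 21: 26, 28, 37 → 3
r = 24: 26, 28, 37 → 3
r = 30: 37 → 1
r = 34: 37 → 1
Cross-inversions: 4 + 4 + 3 + 3 + 3 + 1 + 1 = 19

Split inversions: 19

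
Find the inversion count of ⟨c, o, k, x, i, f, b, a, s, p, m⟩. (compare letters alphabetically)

28

Count, for each position, how many later elements it exceeds:
c: 2
o: 6
k: 4
x: 7
i: 3
f: 2
b: 1
a: 0
s: 2
p: 1
m: 0
Sum: 2 + 6 + 4 + 7 + 3 + 2 + 1 + 0 + 2 + 1 + 0 = 28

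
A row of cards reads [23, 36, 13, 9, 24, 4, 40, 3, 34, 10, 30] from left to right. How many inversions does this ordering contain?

29 inversions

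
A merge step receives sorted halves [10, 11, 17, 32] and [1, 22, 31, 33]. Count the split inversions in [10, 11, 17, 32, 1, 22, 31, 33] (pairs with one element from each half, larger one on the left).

6

Count, for every r in R, how many entries of L exceed r:
r = 1: 10, 11, 17, 32 → 4
r = 22: 32 → 1
r = 31: 32 → 1
r = 33: none → 0
Cross-inversions: 4 + 1 + 1 + 0 = 6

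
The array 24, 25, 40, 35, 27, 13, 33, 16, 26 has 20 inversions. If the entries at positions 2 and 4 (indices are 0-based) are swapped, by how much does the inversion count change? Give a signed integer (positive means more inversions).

-3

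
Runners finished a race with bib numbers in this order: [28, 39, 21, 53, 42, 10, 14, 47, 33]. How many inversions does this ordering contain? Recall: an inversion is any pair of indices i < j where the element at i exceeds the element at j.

Out-of-order pairs: 18

Sweep left to right; for each value list the smaller values that follow it:
28 → 21, 10, 14 → 3
39 → 21, 10, 14, 33 → 4
21 → 10, 14 → 2
53 → 42, 10, 14, 47, 33 → 5
42 → 10, 14, 33 → 3
10 → none → 0
14 → none → 0
47 → 33 → 1
33 → none → 0
Sum: 3 + 4 + 2 + 5 + 3 + 0 + 0 + 1 + 0 = 18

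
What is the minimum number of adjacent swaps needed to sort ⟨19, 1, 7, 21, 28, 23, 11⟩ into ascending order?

Each adjacent swap fixes exactly one inversion, so the minimum swap count equals the number of inversions.
Count inversions — for each element, later elements that are smaller:
19: 1, 7, 11 → 3
1: none → 0
7: none → 0
21: 11 → 1
28: 23, 11 → 2
23: 11 → 1
11: none → 0
Total inversions: 3 + 0 + 0 + 1 + 2 + 1 + 0 = 7

Swaps: 7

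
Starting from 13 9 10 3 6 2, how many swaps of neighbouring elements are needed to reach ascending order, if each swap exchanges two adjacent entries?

13

Minimum adjacent swaps = number of inversions (each swap of adjacent out-of-order elements removes one inversion and no swap can remove more).
Count inversions — for each element, later elements that are smaller:
13: 9, 10, 3, 6, 2 → 5
9: 3, 6, 2 → 3
10: 3, 6, 2 → 3
3: 2 → 1
6: 2 → 1
2: none → 0
Total inversions: 5 + 3 + 3 + 1 + 1 + 0 = 13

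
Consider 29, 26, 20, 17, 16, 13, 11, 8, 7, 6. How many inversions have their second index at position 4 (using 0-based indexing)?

The element at index 4 is 16.
Elements before it: 29, 26, 20, 17
Those larger than 16: 29, 26, 20, 17

4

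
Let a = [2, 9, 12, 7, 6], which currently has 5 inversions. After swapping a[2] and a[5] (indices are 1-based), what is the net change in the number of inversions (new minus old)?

Positions 2 and 5 hold 9 and 6; after swapping, the array is [2, 6, 12, 7, 9].
Element-by-element contributions:
2: 0
6: 0
12: 2
7: 0
9: 0
Sum: 0 + 0 + 2 + 0 + 0 = 2
Change: 2 − 5 = -3

-3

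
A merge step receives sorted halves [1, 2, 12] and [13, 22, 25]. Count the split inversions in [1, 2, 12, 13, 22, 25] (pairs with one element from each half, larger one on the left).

There are 0 cross-inversions.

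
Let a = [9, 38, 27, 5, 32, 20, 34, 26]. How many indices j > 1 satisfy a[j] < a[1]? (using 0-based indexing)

The element at index 1 is 38.
Elements after it: 27, 5, 32, 20, 34, 26
Those smaller than 38: 27, 5, 32, 20, 34, 26

6 such elements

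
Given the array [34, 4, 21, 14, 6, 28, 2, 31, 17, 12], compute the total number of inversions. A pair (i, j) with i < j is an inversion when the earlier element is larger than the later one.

For each element, count later entries that are smaller:
34 → 4, 21, 14, 6, 28, 2, 31, 17, 12 → 9
4 → 2 → 1
21 → 14, 6, 2, 17, 12 → 5
14 → 6, 2, 12 → 3
6 → 2 → 1
28 → 2, 17, 12 → 3
2 → none → 0
31 → 17, 12 → 2
17 → 12 → 1
12 → none → 0
Sum: 9 + 1 + 5 + 3 + 1 + 3 + 0 + 2 + 1 + 0 = 25

25 inversions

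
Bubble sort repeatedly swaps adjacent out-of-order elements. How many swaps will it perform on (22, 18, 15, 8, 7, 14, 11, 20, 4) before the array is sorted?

The minimum number of adjacent swaps to sort an array equals its inversion count, since every such swap removes exactly one inversion.
Count inversions — for each element, later elements that are smaller:
22: 18, 15, 8, 7, 14, 11, 20, 4 → 8
18: 15, 8, 7, 14, 11, 4 → 6
15: 8, 7, 14, 11, 4 → 5
8: 7, 4 → 2
7: 4 → 1
14: 11, 4 → 2
11: 4 → 1
20: 4 → 1
4: none → 0
Total inversions: 8 + 6 + 5 + 2 + 1 + 2 + 1 + 1 + 0 = 26

26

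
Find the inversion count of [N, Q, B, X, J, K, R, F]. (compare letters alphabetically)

Count, for each position, how many later elements it exceeds:
N: 4
Q: 4
B: 0
X: 4
J: 1
K: 1
R: 1
F: 0
Sum: 4 + 4 + 0 + 4 + 1 + 1 + 1 + 0 = 15

Inversions: 15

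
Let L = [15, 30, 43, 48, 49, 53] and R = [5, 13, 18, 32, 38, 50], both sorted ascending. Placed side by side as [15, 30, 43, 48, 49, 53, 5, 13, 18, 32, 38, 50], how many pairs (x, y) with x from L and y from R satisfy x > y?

For each element r of the right run, count left-run elements greater than r:
r = 5: 15, 30, 43, 48, 49, 53 → 6
r = 13: 15, 30, 43, 48, 49, 53 → 6
r = 18: 30, 43, 48, 49, 53 → 5
r = 32: 43, 48, 49, 53 → 4
r = 38: 43, 48, 49, 53 → 4
r = 50: 53 → 1
Cross-inversions: 6 + 6 + 5 + 4 + 4 + 1 = 26

26 cross-inversions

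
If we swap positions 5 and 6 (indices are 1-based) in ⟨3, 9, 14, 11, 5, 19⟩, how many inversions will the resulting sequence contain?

5 inversions

Positions 5 and 6 hold 5 and 19; after swapping, the array is [3, 9, 14, 11, 19, 5].
Sweep left to right; for each value list the smaller values that follow it:
3 → none → 0
9 → 5 → 1
14 → 11, 5 → 2
11 → 5 → 1
19 → 5 → 1
5 → none → 0
Sum: 0 + 1 + 2 + 1 + 1 + 0 = 5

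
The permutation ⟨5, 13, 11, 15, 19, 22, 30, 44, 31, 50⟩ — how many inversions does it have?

Out-of-order pairs: 2

Count, for each position, how many later elements it exceeds:
5: 0
13: 1
11: 0
15: 0
19: 0
22: 0
30: 0
44: 1
31: 0
50: 0
Sum: 0 + 1 + 0 + 0 + 0 + 0 + 0 + 1 + 0 + 0 = 2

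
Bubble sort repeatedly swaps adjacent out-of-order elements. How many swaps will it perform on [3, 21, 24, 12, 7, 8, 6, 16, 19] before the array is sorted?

Swaps: 17

Each adjacent swap fixes exactly one inversion, so the minimum swap count equals the number of inversions.
Count inversions — for each element, later elements that are smaller:
3: none → 0
21: 12, 7, 8, 6, 16, 19 → 6
24: 12, 7, 8, 6, 16, 19 → 6
12: 7, 8, 6 → 3
7: 6 → 1
8: 6 → 1
6: none → 0
16: none → 0
19: none → 0
Total inversions: 0 + 6 + 6 + 3 + 1 + 1 + 0 + 0 + 0 = 17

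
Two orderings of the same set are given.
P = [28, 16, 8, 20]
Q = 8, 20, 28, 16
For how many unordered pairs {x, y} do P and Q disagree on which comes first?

Assign each item its position (1..4) in the first ordering, then rewrite the second ordering as that position sequence:
positions: 28→1, 16→2, 8→3, 20→4
second ordering as positions: [3, 4, 1, 2]
Discordant pairs = inversions in this position sequence.
3: 1, 2 → 2
4: 1, 2 → 2
1: 0
2: 0
Total: 2 + 2 + 0 + 0 = 4

4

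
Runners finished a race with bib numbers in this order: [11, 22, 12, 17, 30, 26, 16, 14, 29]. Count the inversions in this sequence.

13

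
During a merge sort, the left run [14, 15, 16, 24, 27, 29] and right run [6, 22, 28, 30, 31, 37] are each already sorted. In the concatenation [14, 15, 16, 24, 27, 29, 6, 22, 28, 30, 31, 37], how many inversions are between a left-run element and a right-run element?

Count, for every r in R, how many entries of L exceed r:
r = 6: 14, 15, 16, 24, 27, 29 → 6
r = 22: 24, 27, 29 → 3
r = 28: 29 → 1
r = 30: none → 0
r = 31: none → 0
r = 37: none → 0
Cross-inversions: 6 + 3 + 1 + 0 + 0 + 0 = 10

10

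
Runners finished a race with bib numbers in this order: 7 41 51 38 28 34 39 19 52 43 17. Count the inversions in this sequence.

27

For each element, count later entries that are smaller:
7 → none → 0
41 → 38, 28, 34, 39, 19, 17 → 6
51 → 38, 28, 34, 39, 19, 43, 17 → 7
38 → 28, 34, 19, 17 → 4
28 → 19, 17 → 2
34 → 19, 17 → 2
39 → 19, 17 → 2
19 → 17 → 1
52 → 43, 17 → 2
43 → 17 → 1
17 → none → 0
Sum: 0 + 6 + 7 + 4 + 2 + 2 + 2 + 1 + 2 + 1 + 0 = 27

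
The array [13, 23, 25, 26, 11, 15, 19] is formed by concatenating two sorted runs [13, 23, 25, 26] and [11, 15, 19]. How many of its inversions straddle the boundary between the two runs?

Take each right-half value and tally the left-half values above it:
r = 11: 13, 23, 25, 26 → 4
r = 15: 23, 25, 26 → 3
r = 19: 23, 25, 26 → 3
Cross-inversions: 4 + 3 + 3 = 10

There are 10 cross-inversions.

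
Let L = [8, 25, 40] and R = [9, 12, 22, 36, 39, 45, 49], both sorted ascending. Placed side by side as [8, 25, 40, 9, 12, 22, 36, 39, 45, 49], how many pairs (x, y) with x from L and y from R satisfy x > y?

8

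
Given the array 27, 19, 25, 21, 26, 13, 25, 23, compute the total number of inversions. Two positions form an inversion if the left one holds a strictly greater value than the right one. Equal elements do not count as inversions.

16

For each element, count later entries that are smaller:
27 → 19, 25, 21, 26, 13, 25, 23 → 7
19 → 13 → 1
25 → 21, 13, 23 → 3
21 → 13 → 1
26 → 13, 25, 23 → 3
13 → none → 0
25 → 23 → 1
23 → none → 0
Sum: 7 + 1 + 3 + 1 + 3 + 0 + 1 + 0 = 16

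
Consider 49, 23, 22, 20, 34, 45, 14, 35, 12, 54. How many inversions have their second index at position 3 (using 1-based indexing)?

The element at index 3 is 22.
Elements before it: 49, 23
Those larger than 22: 49, 23

2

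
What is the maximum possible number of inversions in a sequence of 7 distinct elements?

A reversed (strictly descending) arrangement makes every pair an inversion, giving C(7, 2) inversions.
C(7, 2) = 7·6/2 = 21

21 inversions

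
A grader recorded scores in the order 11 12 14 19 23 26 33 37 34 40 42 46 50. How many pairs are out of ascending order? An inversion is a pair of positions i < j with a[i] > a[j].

Inversions: 1

Element-by-element contributions:
11: 0
12: 0
14: 0
19: 0
23: 0
26: 0
33: 0
37: 1
34: 0
40: 0
42: 0
46: 0
50: 0
Sum: 0 + 0 + 0 + 0 + 0 + 0 + 0 + 1 + 0 + 0 + 0 + 0 + 0 = 1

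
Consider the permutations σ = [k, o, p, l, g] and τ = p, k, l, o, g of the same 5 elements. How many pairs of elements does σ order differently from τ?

Assign each item its position (1..5) in the first ordering, then rewrite the second ordering as that position sequence:
positions: k→1, o→2, p→3, l→4, g→5
second ordering as positions: [3, 1, 4, 2, 5]
Discordant pairs = inversions in this position sequence.
3: 1, 2 → 2
1: 0
4: 2 → 1
2: 0
5: 0
Total: 2 + 0 + 1 + 0 + 0 = 3

3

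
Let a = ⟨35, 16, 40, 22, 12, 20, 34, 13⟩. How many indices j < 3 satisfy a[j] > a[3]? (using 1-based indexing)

The element at index 3 is 40.
Elements before it: 35, 16
None of them are larger than 40.

0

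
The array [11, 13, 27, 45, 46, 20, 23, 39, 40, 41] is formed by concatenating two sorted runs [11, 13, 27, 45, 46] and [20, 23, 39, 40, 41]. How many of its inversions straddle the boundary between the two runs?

Split inversions: 12

Count, for every r in R, how many entries of L exceed r:
r = 20: 27, 45, 46 → 3
r = 23: 27, 45, 46 → 3
r = 39: 45, 46 → 2
r = 40: 45, 46 → 2
r = 41: 45, 46 → 2
Cross-inversions: 3 + 3 + 2 + 2 + 2 = 12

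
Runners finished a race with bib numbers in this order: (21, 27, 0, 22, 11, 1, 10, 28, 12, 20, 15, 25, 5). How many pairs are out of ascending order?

There are 39 out-of-order pairs.

Count, for each position, how many later elements it exceeds:
21: 8
27: 10
0: 0
22: 7
11: 3
1: 0
10: 1
28: 5
12: 1
20: 2
15: 1
25: 1
5: 0
Sum: 8 + 10 + 0 + 7 + 3 + 0 + 1 + 5 + 1 + 2 + 1 + 1 + 0 = 39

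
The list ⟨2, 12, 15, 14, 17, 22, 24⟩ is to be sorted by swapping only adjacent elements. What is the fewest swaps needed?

There is 1 swap.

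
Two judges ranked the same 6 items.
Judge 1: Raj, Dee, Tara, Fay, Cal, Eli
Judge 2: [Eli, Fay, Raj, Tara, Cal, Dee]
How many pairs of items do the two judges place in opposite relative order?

10 discordant pairs

Assign each item its position (1..6) in the first ordering, then rewrite the second ordering as that position sequence:
positions: Raj→1, Dee→2, Tara→3, Fay→4, Cal→5, Eli→6
second ordering as positions: [6, 4, 1, 3, 5, 2]
Discordant pairs = inversions in this position sequence.
6: 4, 1, 3, 5, 2 → 5
4: 1, 3, 2 → 3
1: 0
3: 2 → 1
5: 2 → 1
2: 0
Total: 5 + 3 + 0 + 1 + 1 + 0 = 10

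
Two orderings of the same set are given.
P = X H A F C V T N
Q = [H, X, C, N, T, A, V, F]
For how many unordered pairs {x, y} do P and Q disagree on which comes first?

Assign each item its position (1..8) in the first ordering, then rewrite the second ordering as that position sequence:
positions: X→1, H→2, A→3, F→4, C→5, V→6, T→7, N→8
second ordering as positions: [2, 1, 5, 8, 7, 3, 6, 4]
Discordant pairs = inversions in this position sequence.
2: 1 → 1
1: 0
5: 3, 4 → 2
8: 7, 3, 6, 4 → 4
7: 3, 6, 4 → 3
3: 0
6: 4 → 1
4: 0
Total: 1 + 0 + 2 + 4 + 3 + 0 + 1 + 0 = 11

Disagreeing pairs: 11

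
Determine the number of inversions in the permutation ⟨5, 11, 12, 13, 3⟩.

4 inversions

Out-of-order index pairs (0-indexed):
(0,4): 5 > 3
(1,4): 11 > 3
(2,4): 12 > 3
(3,4): 13 > 3
That's 4 pairs.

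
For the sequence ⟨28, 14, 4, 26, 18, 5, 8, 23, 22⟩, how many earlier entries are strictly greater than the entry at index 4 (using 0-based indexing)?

2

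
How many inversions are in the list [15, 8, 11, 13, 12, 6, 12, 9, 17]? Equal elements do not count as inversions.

Sweep left to right; for each value list the smaller values that follow it:
15: 7
8: 1
11: 2
13: 4
12: 2
6: 0
12: 1
9: 0
17: 0
Sum: 7 + 1 + 2 + 4 + 2 + 0 + 1 + 0 + 0 = 17

17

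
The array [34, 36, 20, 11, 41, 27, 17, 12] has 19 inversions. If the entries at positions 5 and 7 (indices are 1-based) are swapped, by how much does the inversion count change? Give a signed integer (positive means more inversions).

-3

Positions 5 and 7 hold 41 and 17; after swapping, the array is [34, 36, 20, 11, 17, 27, 41, 12].
Element-by-element contributions:
34: 5
36: 5
20: 3
11: 0
17: 1
27: 1
41: 1
12: 0
Sum: 5 + 5 + 3 + 0 + 1 + 1 + 1 + 0 = 16
Change: 16 − 19 = -3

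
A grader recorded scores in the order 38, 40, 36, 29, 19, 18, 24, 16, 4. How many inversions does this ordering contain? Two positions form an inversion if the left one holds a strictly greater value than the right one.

Element-by-element contributions:
38: 7
40: 7
36: 6
29: 5
19: 3
18: 2
24: 2
16: 1
4: 0
Sum: 7 + 7 + 6 + 5 + 3 + 2 + 2 + 1 + 0 = 33

There are 33 inversions.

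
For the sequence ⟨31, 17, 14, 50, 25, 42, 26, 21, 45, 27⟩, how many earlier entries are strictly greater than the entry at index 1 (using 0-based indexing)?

1

The element at index 1 is 17.
Elements before it: 31
Those larger than 17: 31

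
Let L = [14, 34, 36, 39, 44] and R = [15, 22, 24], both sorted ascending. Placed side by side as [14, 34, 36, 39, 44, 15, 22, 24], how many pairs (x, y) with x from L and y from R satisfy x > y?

Count, for every r in R, how many entries of L exceed r:
r = 15: 34, 36, 39, 44 → 4
r = 22: 34, 36, 39, 44 → 4
r = 24: 34, 36, 39, 44 → 4
Cross-inversions: 4 + 4 + 4 = 12

There are 12 split inversions.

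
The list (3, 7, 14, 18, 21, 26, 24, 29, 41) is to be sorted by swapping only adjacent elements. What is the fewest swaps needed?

Minimum adjacent swaps = number of inversions (each swap of adjacent out-of-order elements removes one inversion and no swap can remove more).
Count inversions — for each element, later elements that are smaller:
3: none → 0
7: none → 0
14: none → 0
18: none → 0
21: none → 0
26: 24 → 1
24: none → 0
29: none → 0
41: none → 0
Total inversions: 0 + 0 + 0 + 0 + 0 + 1 + 0 + 0 + 0 = 1

1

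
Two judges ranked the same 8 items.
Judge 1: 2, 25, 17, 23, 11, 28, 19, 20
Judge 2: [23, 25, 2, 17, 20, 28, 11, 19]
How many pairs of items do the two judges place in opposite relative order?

Assign each item its position (1..8) in the first ordering, then rewrite the second ordering as that position sequence:
positions: 2→1, 25→2, 17→3, 23→4, 11→5, 28→6, 19→7, 20→8
second ordering as positions: [4, 2, 1, 3, 8, 6, 5, 7]
Discordant pairs = inversions in this position sequence.
4: 2, 1, 3 → 3
2: 1 → 1
1: 0
3: 0
8: 6, 5, 7 → 3
6: 5 → 1
5: 0
7: 0
Total: 3 + 1 + 0 + 0 + 3 + 1 + 0 + 0 = 8

8 discordant pairs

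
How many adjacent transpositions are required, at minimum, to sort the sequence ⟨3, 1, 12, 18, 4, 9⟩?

The minimum number of adjacent swaps to sort an array equals its inversion count, since every such swap removes exactly one inversion.
Count inversions — for each element, later elements that are smaller:
3: 1 → 1
1: none → 0
12: 4, 9 → 2
18: 4, 9 → 2
4: none → 0
9: none → 0
Total inversions: 1 + 0 + 2 + 2 + 0 + 0 = 5

Swaps: 5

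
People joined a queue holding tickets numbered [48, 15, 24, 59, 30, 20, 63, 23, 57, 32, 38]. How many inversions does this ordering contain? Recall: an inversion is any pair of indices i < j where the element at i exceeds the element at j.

23 inversions

For each element, count later entries that are smaller:
48: 7
15: 0
24: 2
59: 6
30: 2
20: 0
63: 4
23: 0
57: 2
32: 0
38: 0
Sum: 7 + 0 + 2 + 6 + 2 + 0 + 4 + 0 + 2 + 0 + 0 = 23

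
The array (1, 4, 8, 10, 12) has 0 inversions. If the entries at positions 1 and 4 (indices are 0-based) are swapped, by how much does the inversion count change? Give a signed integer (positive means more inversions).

+5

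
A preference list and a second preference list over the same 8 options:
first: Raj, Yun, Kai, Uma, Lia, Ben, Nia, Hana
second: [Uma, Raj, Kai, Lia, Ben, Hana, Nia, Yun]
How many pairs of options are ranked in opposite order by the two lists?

9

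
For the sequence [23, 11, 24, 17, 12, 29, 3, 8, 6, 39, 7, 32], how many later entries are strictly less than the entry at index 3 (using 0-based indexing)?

5

The element at index 3 is 17.
Elements after it: 12, 29, 3, 8, 6, 39, 7, 32
Those smaller than 17: 12, 3, 8, 6, 7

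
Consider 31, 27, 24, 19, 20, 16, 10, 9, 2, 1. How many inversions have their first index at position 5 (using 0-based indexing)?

4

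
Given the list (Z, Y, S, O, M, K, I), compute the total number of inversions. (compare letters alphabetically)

For each element, count later entries that are smaller:
Z: 6
Y: 5
S: 4
O: 3
M: 2
K: 1
I: 0
Sum: 6 + 5 + 4 + 3 + 2 + 1 + 0 = 21

There are 21 out-of-order pairs.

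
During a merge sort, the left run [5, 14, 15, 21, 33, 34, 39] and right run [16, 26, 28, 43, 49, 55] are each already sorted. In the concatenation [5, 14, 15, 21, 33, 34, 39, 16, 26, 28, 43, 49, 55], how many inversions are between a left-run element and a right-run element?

10 cross-inversions

Count, for every r in R, how many entries of L exceed r:
r = 16: 21, 33, 34, 39 → 4
r = 26: 33, 34, 39 → 3
r = 28: 33, 34, 39 → 3
r = 43: none → 0
r = 49: none → 0
r = 55: none → 0
Cross-inversions: 4 + 3 + 3 + 0 + 0 + 0 = 10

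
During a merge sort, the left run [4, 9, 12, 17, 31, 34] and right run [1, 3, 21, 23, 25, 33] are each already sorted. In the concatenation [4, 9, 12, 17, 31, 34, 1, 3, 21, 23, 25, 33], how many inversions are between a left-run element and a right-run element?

19 cross-inversions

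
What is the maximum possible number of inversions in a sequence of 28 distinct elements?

The maximum occurs when the array is in strictly decreasing order: every one of the C(28, 2) pairs is inverted.
C(28, 2) = 28·27/2 = 378

378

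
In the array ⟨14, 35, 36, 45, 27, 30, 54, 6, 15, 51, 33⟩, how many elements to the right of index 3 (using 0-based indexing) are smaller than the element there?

The element at index 3 is 45.
Elements after it: 27, 30, 54, 6, 15, 51, 33
Those smaller than 45: 27, 30, 6, 15, 33

5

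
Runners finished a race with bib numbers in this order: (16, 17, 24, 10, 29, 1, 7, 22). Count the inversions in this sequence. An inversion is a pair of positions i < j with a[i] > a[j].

Count, for each position, how many later elements it exceeds:
16 → 10, 1, 7 → 3
17 → 10, 1, 7 → 3
24 → 10, 1, 7, 22 → 4
10 → 1, 7 → 2
29 → 1, 7, 22 → 3
1 → none → 0
7 → none → 0
22 → none → 0
Sum: 3 + 3 + 4 + 2 + 3 + 0 + 0 + 0 = 15

15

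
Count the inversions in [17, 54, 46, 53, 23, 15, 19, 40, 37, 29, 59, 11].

37

Element-by-element contributions:
17: 2
54: 9
46: 7
53: 7
23: 3
15: 1
19: 1
40: 3
37: 2
29: 1
59: 1
11: 0
Sum: 2 + 9 + 7 + 7 + 3 + 1 + 1 + 3 + 2 + 1 + 1 + 0 = 37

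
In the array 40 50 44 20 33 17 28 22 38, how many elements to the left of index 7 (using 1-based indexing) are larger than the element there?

The element at index 7 is 28.
Elements before it: 40, 50, 44, 20, 33, 17
Those larger than 28: 40, 50, 44, 33

4 such elements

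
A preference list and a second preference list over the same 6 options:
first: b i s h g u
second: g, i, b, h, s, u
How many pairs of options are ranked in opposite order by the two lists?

Assign each item its position (1..6) in the first ordering, then rewrite the second ordering as that position sequence:
positions: b→1, i→2, s→3, h→4, g→5, u→6
second ordering as positions: [5, 2, 1, 4, 3, 6]
Discordant pairs = inversions in this position sequence.
5: 2, 1, 4, 3 → 4
2: 1 → 1
1: 0
4: 3 → 1
3: 0
6: 0
Total: 4 + 1 + 0 + 1 + 0 + 0 = 6

Pairs: 6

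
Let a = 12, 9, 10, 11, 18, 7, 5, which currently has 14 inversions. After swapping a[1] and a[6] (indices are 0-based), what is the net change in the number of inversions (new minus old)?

-3

Positions 1 and 6 hold 9 and 5; after swapping, the array is [12, 5, 10, 11, 18, 7, 9].
Count, for each position, how many later elements it exceeds:
12: 5
5: 0
10: 2
11: 2
18: 2
7: 0
9: 0
Sum: 5 + 0 + 2 + 2 + 2 + 0 + 0 = 11
Change: 11 − 14 = -3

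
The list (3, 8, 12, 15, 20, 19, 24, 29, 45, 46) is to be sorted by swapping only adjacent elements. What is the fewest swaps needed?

1

The minimum number of adjacent swaps to sort an array equals its inversion count, since every such swap removes exactly one inversion.
Count inversions — for each element, later elements that are smaller:
3: none → 0
8: none → 0
12: none → 0
15: none → 0
20: 19 → 1
19: none → 0
24: none → 0
29: none → 0
45: none → 0
46: none → 0
Total inversions: 0 + 0 + 0 + 0 + 1 + 0 + 0 + 0 + 0 + 0 = 1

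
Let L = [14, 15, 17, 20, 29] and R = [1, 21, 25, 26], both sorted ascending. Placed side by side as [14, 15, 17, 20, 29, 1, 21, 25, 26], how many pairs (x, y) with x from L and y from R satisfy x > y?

8 split inversions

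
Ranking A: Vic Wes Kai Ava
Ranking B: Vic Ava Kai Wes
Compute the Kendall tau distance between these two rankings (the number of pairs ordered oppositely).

There are 3 discordant pairs.

Assign each item its position (1..4) in the first ordering, then rewrite the second ordering as that position sequence:
positions: Vic→1, Wes→2, Kai→3, Ava→4
second ordering as positions: [1, 4, 3, 2]
Discordant pairs = inversions in this position sequence.
1: 0
4: 3, 2 → 2
3: 2 → 1
2: 0
Total: 0 + 2 + 1 + 0 = 3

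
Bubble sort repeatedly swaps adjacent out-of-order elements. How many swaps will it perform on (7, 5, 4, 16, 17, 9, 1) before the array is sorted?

11

The minimum number of adjacent swaps to sort an array equals its inversion count, since every such swap removes exactly one inversion.
Count inversions — for each element, later elements that are smaller:
7: 5, 4, 1 → 3
5: 4, 1 → 2
4: 1 → 1
16: 9, 1 → 2
17: 9, 1 → 2
9: 1 → 1
1: none → 0
Total inversions: 3 + 2 + 1 + 2 + 2 + 1 + 0 = 11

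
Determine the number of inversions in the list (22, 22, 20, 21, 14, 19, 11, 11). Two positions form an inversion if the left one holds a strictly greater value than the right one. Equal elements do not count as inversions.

24 inversions

Element-by-element contributions:
22 → 20, 21, 14, 19, 11, 11 → 6
22 → 20, 21, 14, 19, 11, 11 → 6
20 → 14, 19, 11, 11 → 4
21 → 14, 19, 11, 11 → 4
14 → 11, 11 → 2
19 → 11, 11 → 2
11 → none → 0
11 → none → 0
Sum: 6 + 6 + 4 + 4 + 2 + 2 + 0 + 0 = 24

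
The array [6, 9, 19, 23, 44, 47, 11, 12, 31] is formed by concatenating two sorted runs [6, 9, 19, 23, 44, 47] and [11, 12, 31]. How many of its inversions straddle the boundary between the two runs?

10 cross-inversions

Count, for every r in R, how many entries of L exceed r:
r = 11: 19, 23, 44, 47 → 4
r = 12: 19, 23, 44, 47 → 4
r = 31: 44, 47 → 2
Cross-inversions: 4 + 4 + 2 = 10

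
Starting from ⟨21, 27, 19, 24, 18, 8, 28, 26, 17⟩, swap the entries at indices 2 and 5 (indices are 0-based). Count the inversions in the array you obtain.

Positions 2 and 5 hold 19 and 8; after swapping, the array is [21, 27, 8, 24, 18, 19, 28, 26, 17].
Sweep left to right; for each value list the smaller values that follow it:
21 → 8, 18, 19, 17 → 4
27 → 8, 24, 18, 19, 26, 17 → 6
8 → none → 0
24 → 18, 19, 17 → 3
18 → 17 → 1
19 → 17 → 1
28 → 26, 17 → 2
26 → 17 → 1
17 → none → 0
Sum: 4 + 6 + 0 + 3 + 1 + 1 + 2 + 1 + 0 = 18

18 inversions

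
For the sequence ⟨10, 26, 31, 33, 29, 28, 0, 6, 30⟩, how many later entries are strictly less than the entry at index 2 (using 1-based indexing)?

2

The element at index 2 is 26.
Elements after it: 31, 33, 29, 28, 0, 6, 30
Those smaller than 26: 0, 6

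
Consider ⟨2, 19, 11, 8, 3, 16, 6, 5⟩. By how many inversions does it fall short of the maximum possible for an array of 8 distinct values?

12

Maximum inversions for 8 distinct elements is C(8, 2) = 8·7/2 = 28.
Current inversions — for each element, count later smaller elements:
2: 0
19: 6
11: 4
8: 3
3: 0
16: 2
6: 1
5: 0
Current total: 0 + 6 + 4 + 3 + 0 + 2 + 1 + 0 = 16
Shortfall: 28 − 16 = 12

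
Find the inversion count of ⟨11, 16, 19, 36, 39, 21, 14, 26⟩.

Element-by-element contributions:
11: 0
16: 1
19: 1
36: 3
39: 3
21: 1
14: 0
26: 0
Sum: 0 + 1 + 1 + 3 + 3 + 1 + 0 + 0 = 9

9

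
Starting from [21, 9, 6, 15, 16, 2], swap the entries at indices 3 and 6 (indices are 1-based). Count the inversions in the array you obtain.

9

Positions 3 and 6 hold 6 and 2; after swapping, the array is [21, 9, 2, 15, 16, 6].
Element-by-element contributions:
21: 5
9: 2
2: 0
15: 1
16: 1
6: 0
Sum: 5 + 2 + 0 + 1 + 1 + 0 = 9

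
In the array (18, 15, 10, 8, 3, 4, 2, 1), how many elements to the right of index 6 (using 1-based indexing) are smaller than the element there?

The element at index 6 is 4.
Elements after it: 2, 1
Those smaller than 4: 2, 1

2 such elements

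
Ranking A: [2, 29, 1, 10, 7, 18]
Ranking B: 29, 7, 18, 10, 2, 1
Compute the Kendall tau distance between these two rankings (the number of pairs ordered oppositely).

9 discordant pairs

Assign each item its position (1..6) in the first ordering, then rewrite the second ordering as that position sequence:
positions: 2→1, 29→2, 1→3, 10→4, 7→5, 18→6
second ordering as positions: [2, 5, 6, 4, 1, 3]
Discordant pairs = inversions in this position sequence.
2: 1 → 1
5: 4, 1, 3 → 3
6: 4, 1, 3 → 3
4: 1, 3 → 2
1: 0
3: 0
Total: 1 + 3 + 3 + 2 + 0 + 0 = 9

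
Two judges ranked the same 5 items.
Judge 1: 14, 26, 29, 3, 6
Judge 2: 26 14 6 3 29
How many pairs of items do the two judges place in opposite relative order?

Assign each item its position (1..5) in the first ordering, then rewrite the second ordering as that position sequence:
positions: 14→1, 26→2, 29→3, 3→4, 6→5
second ordering as positions: [2, 1, 5, 4, 3]
Discordant pairs = inversions in this position sequence.
2: 1 → 1
1: 0
5: 4, 3 → 2
4: 3 → 1
3: 0
Total: 1 + 0 + 2 + 1 + 0 = 4

4 discordant pairs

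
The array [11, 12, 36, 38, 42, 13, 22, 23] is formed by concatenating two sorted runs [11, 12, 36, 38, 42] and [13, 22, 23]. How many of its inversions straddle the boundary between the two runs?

9 cross-inversions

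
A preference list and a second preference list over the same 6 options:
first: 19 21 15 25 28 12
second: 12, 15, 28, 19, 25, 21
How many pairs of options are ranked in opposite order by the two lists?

11

Assign each item its position (1..6) in the first ordering, then rewrite the second ordering as that position sequence:
positions: 19→1, 21→2, 15→3, 25→4, 28→5, 12→6
second ordering as positions: [6, 3, 5, 1, 4, 2]
Discordant pairs = inversions in this position sequence.
6: 3, 5, 1, 4, 2 → 5
3: 1, 2 → 2
5: 1, 4, 2 → 3
1: 0
4: 2 → 1
2: 0
Total: 5 + 2 + 3 + 0 + 1 + 0 = 11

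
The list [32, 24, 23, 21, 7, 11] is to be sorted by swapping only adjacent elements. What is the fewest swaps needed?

14

Each adjacent swap fixes exactly one inversion, so the minimum swap count equals the number of inversions.
Count inversions — for each element, later elements that are smaller:
32: 24, 23, 21, 7, 11 → 5
24: 23, 21, 7, 11 → 4
23: 21, 7, 11 → 3
21: 7, 11 → 2
7: none → 0
11: none → 0
Total inversions: 5 + 4 + 3 + 2 + 0 + 0 = 14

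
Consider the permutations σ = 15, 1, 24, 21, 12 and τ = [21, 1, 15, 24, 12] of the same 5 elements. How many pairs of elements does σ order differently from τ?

4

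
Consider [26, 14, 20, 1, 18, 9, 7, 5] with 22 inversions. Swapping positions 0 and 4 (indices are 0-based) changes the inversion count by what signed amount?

-3

Positions 0 and 4 hold 26 and 18; after swapping, the array is [18, 14, 20, 1, 26, 9, 7, 5].
For each element, count later entries that are smaller:
18: 5
14: 4
20: 4
1: 0
26: 3
9: 2
7: 1
5: 0
Sum: 5 + 4 + 4 + 0 + 3 + 2 + 1 + 0 = 19
Change: 19 − 22 = -3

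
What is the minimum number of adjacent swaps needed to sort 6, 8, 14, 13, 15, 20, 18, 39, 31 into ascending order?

3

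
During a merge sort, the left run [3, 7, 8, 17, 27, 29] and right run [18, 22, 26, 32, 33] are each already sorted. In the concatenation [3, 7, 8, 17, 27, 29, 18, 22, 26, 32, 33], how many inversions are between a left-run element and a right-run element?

Count, for every r in R, how many entries of L exceed r:
r = 18: 27, 29 → 2
r = 22: 27, 29 → 2
r = 26: 27, 29 → 2
r = 32: none → 0
r = 33: none → 0
Cross-inversions: 2 + 2 + 2 + 0 + 0 = 6

6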